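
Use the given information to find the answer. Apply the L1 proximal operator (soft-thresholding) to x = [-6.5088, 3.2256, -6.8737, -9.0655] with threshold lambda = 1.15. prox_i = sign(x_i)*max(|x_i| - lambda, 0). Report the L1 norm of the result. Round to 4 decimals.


Soft-thresholding with lambda = 1.15:
prox(-6.5088) = sign(-6.5088)*max(|-6.5088| - 1.15, 0) = -5.3588
prox(3.2256) = sign(3.2256)*max(|3.2256| - 1.15, 0) = 2.0756
prox(-6.8737) = sign(-6.8737)*max(|-6.8737| - 1.15, 0) = -5.7237
prox(-9.0655) = sign(-9.0655)*max(|-9.0655| - 1.15, 0) = -7.9155
prox(x) = [-5.3588, 2.0756, -5.7237, -7.9155]
||prox(x)||_1 = 5.3588 + 2.0756 + 5.7237 + 7.9155 = 21.0736


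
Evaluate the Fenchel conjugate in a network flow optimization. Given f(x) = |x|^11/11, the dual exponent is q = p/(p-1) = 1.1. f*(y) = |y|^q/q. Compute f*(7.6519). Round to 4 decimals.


The conjugate exponent q satisfies 1/p + 1/q = 1.
p = 11, so q = 11/(11 - 1) = 1.1
|y|^q = 7.6519^1.1 = 9.3788
f*(7.6519) = 9.3788 / 1.1 = 8.5262


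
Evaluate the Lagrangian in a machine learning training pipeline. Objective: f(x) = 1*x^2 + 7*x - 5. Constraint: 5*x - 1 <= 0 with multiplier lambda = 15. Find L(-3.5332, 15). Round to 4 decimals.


Step 1: Evaluate f(x).
f(-3.5332) = 1*(-3.5332)^2 + 7*(-3.5332) - 5 = -17.2489
Step 2: Evaluate g(x).
g(-3.5332) = 5*-3.5332 - 1 = -18.666
Step 3: Compute Lagrangian.
L = -17.2489 + 15*-18.666 = -297.2389


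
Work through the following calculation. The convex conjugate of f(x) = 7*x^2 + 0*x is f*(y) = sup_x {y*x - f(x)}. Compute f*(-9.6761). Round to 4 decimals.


f*(y) = sup_x {y*x - a*x^2 - b*x} = sup_x {(y-b)*x - a*x^2}
FOC: (y - b) - 2a*x = 0 => x* = (y - b)/(2a)
x* = (-9.6761 - 0)/(2*7) = -0.6912
f*(-9.6761) = (y-b)^2/(4a) = (-9.6761 - 0)^2/(4*7)
= 93.6269/28 = 3.3438


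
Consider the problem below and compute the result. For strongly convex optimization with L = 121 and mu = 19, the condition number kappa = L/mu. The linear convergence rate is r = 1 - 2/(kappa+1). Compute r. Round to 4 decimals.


Step 1: Compute the condition number.
kappa = L/mu = 121/19 = 6.3684
Step 2: Compute the convergence rate.
r = 1 - 2/(kappa + 1) = 1 - 2*mu/(L + mu) = (L - mu)/(L + mu) = 102/140 = 0.7286


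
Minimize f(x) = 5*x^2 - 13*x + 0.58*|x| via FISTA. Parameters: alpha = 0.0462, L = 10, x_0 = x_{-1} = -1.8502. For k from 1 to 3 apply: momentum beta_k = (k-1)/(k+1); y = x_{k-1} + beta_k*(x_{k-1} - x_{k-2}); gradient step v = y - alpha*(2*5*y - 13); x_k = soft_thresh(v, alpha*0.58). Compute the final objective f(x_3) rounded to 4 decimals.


FISTA on f(x) = 5*x^2 - 13*x + 0.58*|x|
L = 10, alpha = 0.0462
Iteration 1: beta = 0.0, y = -1.8502 + 0.0*(-1.8502 + 1.8502) = -1.8502
  grad(y) = -31.502, v = y - alpha*grad = -0.3948
  prox(v) = soft_thresh(-0.3948, 0.0268) = -0.368
Iteration 2: beta = 0.3333, y = -0.368 + 0.3333*(-0.368 + 1.8502) = 0.1261
  grad(y) = -11.7395, v = y - alpha*grad = 0.6684
  prox(v) = soft_thresh(0.6684, 0.0268) = 0.6416
Iteration 3: beta = 0.5, y = 0.6416 + 0.5*(0.6416 + 0.368) = 1.1464
  grad(y) = -1.5356, v = y - alpha*grad = 1.2174
  prox(v) = soft_thresh(1.2174, 0.0268) = 1.1906
f(x_3) = 5*1.1906^2 - 13*1.1906 + 0.58*|1.1906| = -7.6996


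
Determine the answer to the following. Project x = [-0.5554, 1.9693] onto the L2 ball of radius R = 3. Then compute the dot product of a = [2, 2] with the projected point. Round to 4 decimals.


Step 1: Compute ||x|| (intermediates to 6 decimals).
||x|| = sqrt((-0.5554)^2 + 1.9693^2) = 2.046121
Step 2: Project.
Since ||x|| <= R, proj = x (no scaling needed).
proj(x) = [-0.5554, 1.9693]
Step 3: Dot product.
a^T * proj(x) = 2*(-0.5554) + 2*1.9693 = 2.8278


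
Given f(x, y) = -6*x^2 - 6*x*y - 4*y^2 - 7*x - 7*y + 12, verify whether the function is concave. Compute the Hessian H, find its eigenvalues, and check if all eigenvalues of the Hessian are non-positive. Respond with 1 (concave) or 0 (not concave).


The Hessian of f(x,y) = -6*x^2 - 6*x*y - 4*y^2 - 7*x - 7*y + 12 is:
H = [[-12, -6], [-6, -8]]
Trace = -12 - 8 = -20
Determinant = -12*-8 - (-6)^2 = 60
Discriminant = (-20)^2 - 4*60 = 160.0
Eigenvalues: lambda_1 = -16.3246, lambda_2 = -3.6754
The function is concave.

1


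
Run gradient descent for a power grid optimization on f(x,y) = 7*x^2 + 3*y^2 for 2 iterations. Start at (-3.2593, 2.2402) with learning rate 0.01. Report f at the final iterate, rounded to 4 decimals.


Gradient descent on f(x,y) = 7*x^2 + 3*y^2.
Starting point: (-3.2593, 2.2402), alpha = 0.01
Step 1: grad_x = 2*7*-3.2593 = -45.6302, grad_y = 2*3*2.2402 = 13.4412
  x_1 = -3.2593 - 0.01*-45.6302 = -2.803
  y_1 = 2.2402 - 0.01*13.4412 = 2.1058
Step 2: grad_x = 2*7*-2.803 = -39.242, grad_y = 2*3*2.1058 = 12.6347
  x_2 = -2.803 - 0.01*-39.242 = -2.4106
  y_2 = 2.1058 - 0.01*12.6347 = 1.9794
f(-2.4106, 1.9794) = 7*(-2.4106)^2 + 3*1.9794^2 = 52.4308


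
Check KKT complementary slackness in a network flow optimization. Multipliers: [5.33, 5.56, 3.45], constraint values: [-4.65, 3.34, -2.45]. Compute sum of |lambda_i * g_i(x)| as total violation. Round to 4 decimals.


KKT complementary slackness check:
lambda_1 * g_1 = 5.33 * -4.65 = -24.7845
lambda_2 * g_2 = 5.56 * 3.34 = 18.5704
lambda_3 * g_3 = 3.45 * -2.45 = -8.4525
Total violation = 24.7845 + 18.5704 + 8.4525 = 51.8074


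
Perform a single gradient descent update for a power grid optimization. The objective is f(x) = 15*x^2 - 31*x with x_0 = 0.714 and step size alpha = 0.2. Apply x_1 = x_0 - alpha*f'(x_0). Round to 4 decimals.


We compute the gradient at x_0 and apply the update.
f'(x) = 30*x - 31
f'(0.714) = 30*0.714 - 31 = -9.58
x_1 = 0.714 - 0.2*-9.58 = 2.63


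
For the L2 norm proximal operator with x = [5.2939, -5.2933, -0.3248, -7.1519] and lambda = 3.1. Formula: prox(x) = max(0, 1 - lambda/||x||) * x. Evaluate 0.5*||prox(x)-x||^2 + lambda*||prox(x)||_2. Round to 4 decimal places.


Step 1: Compute ||x||.
||x|| = 10.3586
Step 2: Compute scaling factor.
scale = max(0, 1 - 3.1/10.3586) = 0.7007
Step 3: prox(x) = [3.7096, -3.7092, -0.2276, -5.0116]
||prox(x)|| = 7.2586
Step 4: Proximal objective.
0.5*||prox-x||^2 = 4.805
lambda*||prox|| = 22.5017
Total = 27.3065


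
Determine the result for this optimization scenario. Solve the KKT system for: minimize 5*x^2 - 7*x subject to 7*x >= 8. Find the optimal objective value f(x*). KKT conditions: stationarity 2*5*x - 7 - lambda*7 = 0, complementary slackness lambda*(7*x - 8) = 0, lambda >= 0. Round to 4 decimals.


Step 1: Try lambda = 0 (constraint inactive).
x_unc = 7/(2*5) = 0.7
Check: 7*0.7 = 4.9 < 8 -- violated!
Step 2: Constraint must be active: 7*x = 8
x* = 8/7 = 1.1429 (rounded; the exact value 8/7 is used below)
lambda = (2*5*(8/7) - 7)/7 = 0.6327
Step 3: Compute optimal value.
f(x*) = 5*(8/7)^2 - 7*(8/7) = -1.4694


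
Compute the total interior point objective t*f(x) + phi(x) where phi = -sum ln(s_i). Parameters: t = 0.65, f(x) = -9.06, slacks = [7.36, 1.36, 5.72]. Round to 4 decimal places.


Step 1: Compute log-barrier.
ln values: [1.9961, 0.3075, 1.744]
phi = -(1.9961 + 0.3075 + 1.744) = -4.0475
Step 2: Compute augmented objective.
t*f(x) = 0.65*-9.06 = -5.889
Total = -5.889 - 4.0475 = -9.9365


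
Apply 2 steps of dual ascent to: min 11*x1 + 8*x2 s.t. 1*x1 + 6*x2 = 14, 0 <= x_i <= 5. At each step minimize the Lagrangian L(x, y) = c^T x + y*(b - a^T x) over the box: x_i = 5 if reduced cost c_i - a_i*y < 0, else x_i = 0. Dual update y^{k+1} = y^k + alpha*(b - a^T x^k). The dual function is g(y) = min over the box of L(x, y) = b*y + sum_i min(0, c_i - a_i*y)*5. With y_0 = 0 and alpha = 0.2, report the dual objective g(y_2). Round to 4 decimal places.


Dual ascent for LP: min 11*x1 + 8*x2, 1*x1 + 6*x2 = 14, 0 <= x_i <= 5
Step 1: y^k = 0.0, reduced costs: (11.0, 8.0)
  x^k = (0.0, 0.0), subgradient = b - a^T x = 14.0
  y^{k+1} = 0.0 + 0.2*14.0 = 2.8
Step 2: y^k = 2.8, reduced costs: (8.2, -8.8)
  x^k = (0.0, 5.0), subgradient = b - a^T x = -16.0
  y^{k+1} = 2.8 + 0.2*-16.0 = -0.4
Dual objective at y_2 = -0.4: reduced costs (11.4, 10.4), box minimizer x = (0.0, 0.0)
g(y_2) = b*y + (c1 - a1*y)*x1 + (c2 - a2*y)*x2 = 14*(-0.4) + 11.4*0.0 + 10.4*0.0 = -5.6 + 0.0 + 0.0 = -5.6


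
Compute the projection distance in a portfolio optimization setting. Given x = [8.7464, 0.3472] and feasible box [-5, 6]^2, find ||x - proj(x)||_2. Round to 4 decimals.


Project each component onto [-5, 6].
clip(8.7464) = 6.0, clip(0.3472) = 0.3472
Projection = [6.0, 0.3472]
Squared diffs: [7.5427, 0.0]
Distance = sqrt(7.5427) = 2.7464


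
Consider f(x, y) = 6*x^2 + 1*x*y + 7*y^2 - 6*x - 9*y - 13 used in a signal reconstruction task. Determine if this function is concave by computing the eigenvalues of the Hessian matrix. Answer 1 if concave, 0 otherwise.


The Hessian of f(x,y) = 6*x^2 + 1*x*y + 7*y^2 - 6*x - 9*y - 13 is:
H = [[12, 1], [1, 14]]
Trace = 12 + 14 = 26
Determinant = 12*14 - (1)^2 = 167
Discriminant = (26)^2 - 4*167 = 8.0
Eigenvalues: lambda_1 = 11.5858, lambda_2 = 14.4142
The function is not concave.

0


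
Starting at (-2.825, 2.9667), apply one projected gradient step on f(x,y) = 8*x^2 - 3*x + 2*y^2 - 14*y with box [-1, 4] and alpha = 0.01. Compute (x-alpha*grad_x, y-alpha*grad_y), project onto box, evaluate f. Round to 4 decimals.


Step 1: Compute gradient at (-2.825, 2.9667).
grad_x = 2*8*-2.825 - 3 = -48.2
grad_y = 2*2*2.9667 - 14 = -2.1332
Step 2: Gradient step.
x_raw = -2.825 - 0.01*-48.2 = -2.343
y_raw = 2.9667 - 0.01*-2.1332 = 2.988
Step 3: Project onto [-1, 4].
x_proj = clip(-2.343) = -1.0
y_proj = clip(2.988) = 2.988
Step 4: Evaluate f.
f(-1.0, 2.988) = -12.9758


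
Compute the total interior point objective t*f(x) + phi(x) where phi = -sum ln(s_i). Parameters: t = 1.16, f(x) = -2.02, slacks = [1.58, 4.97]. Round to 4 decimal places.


Step 1: Compute log-barrier.
ln values: [0.4574, 1.6034]
phi = -(0.4574 + 1.6034) = -2.0608
Step 2: Compute augmented objective.
t*f(x) = 1.16*-2.02 = -2.3432
Total = -2.3432 - 2.0608 = -4.404


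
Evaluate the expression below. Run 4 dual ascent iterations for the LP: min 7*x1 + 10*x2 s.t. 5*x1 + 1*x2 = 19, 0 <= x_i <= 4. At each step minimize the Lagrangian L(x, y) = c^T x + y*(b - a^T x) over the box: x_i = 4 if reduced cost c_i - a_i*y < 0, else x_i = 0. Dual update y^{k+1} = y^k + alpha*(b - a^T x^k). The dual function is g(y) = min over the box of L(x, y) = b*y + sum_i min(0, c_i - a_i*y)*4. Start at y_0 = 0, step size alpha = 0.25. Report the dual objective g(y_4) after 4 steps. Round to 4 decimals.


Dual ascent for LP: min 7*x1 + 10*x2, 5*x1 + 1*x2 = 19, 0 <= x_i <= 4
Step 1: y^k = 0.0, reduced costs: (7.0, 10.0)
  x^k = (0.0, 0.0), subgradient = b - a^T x = 19.0
  y^{k+1} = 0.0 + 0.25*19.0 = 4.75
Step 2: y^k = 4.75, reduced costs: (-16.75, 5.25)
  x^k = (4.0, 0.0), subgradient = b - a^T x = -1.0
  y^{k+1} = 4.75 + 0.25*-1.0 = 4.5
Step 3: y^k = 4.5, reduced costs: (-15.5, 5.5)
  x^k = (4.0, 0.0), subgradient = b - a^T x = -1.0
  y^{k+1} = 4.5 + 0.25*-1.0 = 4.25
Step 4: y^k = 4.25, reduced costs: (-14.25, 5.75)
  x^k = (4.0, 0.0), subgradient = b - a^T x = -1.0
  y^{k+1} = 4.25 + 0.25*-1.0 = 4.0
Dual objective at y_4 = 4.0: reduced costs (-13.0, 6.0), box minimizer x = (4.0, 0.0)
g(y_4) = b*y + (c1 - a1*y)*x1 + (c2 - a2*y)*x2 = 19*4.0 + (-13.0)*4.0 + 6.0*0.0 = 76.0 - 52.0 + 0.0 = 24.0


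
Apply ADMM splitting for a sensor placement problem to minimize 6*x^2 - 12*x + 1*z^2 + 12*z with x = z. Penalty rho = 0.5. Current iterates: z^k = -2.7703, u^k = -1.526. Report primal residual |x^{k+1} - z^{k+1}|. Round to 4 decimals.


ADMM iteration with rho = 0.5, z^k = -2.7703, u^k = -1.526
Step 1: x-update.
Minimize 6*x^2 - 12*x + (0.5/2)*(x + 2.7703 - 1.526)^2
FOC: (2*6 + 0.5)*x = 12 + 0.5*(-2.7703 + 1.526)
x^{k+1} = 0.9102
Step 2: z-update.
Minimize 1*z^2 + 12*z + (0.5/2)*(0.9102 - z - 1.526)^2
FOC: (2*1 + 0.5)*z = -12 + 0.5*(0.9102 - 1.526)
z^{k+1} = -4.9232
Step 3: u-update.
u^{k+1} = -1.526 + 0.9102 + 4.9232 = 4.3074
Step 4: Primal residual = |0.9102 + 4.9232| = 5.8334


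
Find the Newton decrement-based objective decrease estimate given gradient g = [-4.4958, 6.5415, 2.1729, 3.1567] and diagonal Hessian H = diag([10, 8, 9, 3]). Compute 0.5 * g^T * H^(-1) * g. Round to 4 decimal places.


Step 1: H is diagonal, so H^(-1) * g = [-0.4496, 0.8177, 0.2414, 1.0522].
Step 2: g^T H^(-1) g = sum_i g_i^2 / H_ii
  = (-4.4958)^2/10 + (6.5415)^2/8 + (2.1729)^2/9 + (3.1567)^2/3
  = 2.0212 + 5.3489 + 0.5246 + 3.3216 = 11.2163
Step 3: Objective decrease = 0.5 * g^T H^(-1) g = 5.6082


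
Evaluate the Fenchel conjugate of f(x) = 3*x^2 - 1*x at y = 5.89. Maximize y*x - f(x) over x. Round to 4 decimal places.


f*(y) = sup_x {y*x - a*x^2 - b*x} = sup_x {(y-b)*x - a*x^2}
FOC: (y - b) - 2a*x = 0 => x* = (y - b)/(2a)
x* = (5.89 + 1)/(2*3) = 1.1483
f*(5.89) = (y-b)^2/(4a) = (5.89 + 1)^2/(4*3)
= 47.4721/12 = 3.956


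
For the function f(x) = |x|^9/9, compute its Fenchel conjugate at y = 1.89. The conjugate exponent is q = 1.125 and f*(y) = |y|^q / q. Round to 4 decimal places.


The conjugate exponent q satisfies 1/p + 1/q = 1.
p = 9, so q = 9/(9 - 1) = 1.125
|y|^q = 1.89^1.125 = 2.0465
f*(1.89) = 2.0465 / 1.125 = 1.8191


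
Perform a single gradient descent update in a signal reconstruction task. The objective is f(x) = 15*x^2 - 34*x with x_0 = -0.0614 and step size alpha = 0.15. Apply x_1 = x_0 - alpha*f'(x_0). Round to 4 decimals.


We compute the gradient at x_0 and apply the update.
f'(x) = 30*x - 34
f'(-0.0614) = 30*-0.0614 - 34 = -35.842
x_1 = -0.0614 - 0.15*-35.842 = 5.3149


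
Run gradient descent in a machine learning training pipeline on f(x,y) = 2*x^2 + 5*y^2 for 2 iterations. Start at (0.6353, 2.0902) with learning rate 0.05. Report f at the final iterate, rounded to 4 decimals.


Gradient descent on f(x,y) = 2*x^2 + 5*y^2.
Starting point: (0.6353, 2.0902), alpha = 0.05
Step 1: grad_x = 2*2*0.6353 = 2.5412, grad_y = 2*5*2.0902 = 20.902
  x_1 = 0.6353 - 0.05*2.5412 = 0.5082
  y_1 = 2.0902 - 0.05*20.902 = 1.0451
Step 2: grad_x = 2*2*0.5082 = 2.033, grad_y = 2*5*1.0451 = 10.451
  x_2 = 0.5082 - 0.05*2.033 = 0.4066
  y_2 = 1.0451 - 0.05*10.451 = 0.5226
f(0.4066, 0.5226) = 2*0.4066^2 + 5*0.5226^2 = 1.6959


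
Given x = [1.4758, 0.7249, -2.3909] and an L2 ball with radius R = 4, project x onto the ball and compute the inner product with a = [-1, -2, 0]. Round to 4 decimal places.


Step 1: Compute ||x|| (intermediates to 6 decimals).
||x|| = sqrt(1.4758^2 + 0.7249^2 + (-2.3909)^2) = 2.901701
Step 2: Project.
Since ||x|| <= R, proj = x (no scaling needed).
proj(x) = [1.4758, 0.7249, -2.3909]
Step 3: Dot product.
a^T * proj(x) = -1*1.4758 - 2*0.7249 + 0*(-2.3909) = -2.9256


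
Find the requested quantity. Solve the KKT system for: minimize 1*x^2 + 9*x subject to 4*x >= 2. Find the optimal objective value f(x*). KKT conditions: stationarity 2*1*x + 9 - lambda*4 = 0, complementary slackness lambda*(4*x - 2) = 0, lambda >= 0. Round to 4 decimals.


Step 1: Try lambda = 0 (constraint inactive).
x_unc = -9/(2*1) = -4.5
Check: 4*-4.5 = -18.0 < 2 -- violated!
Step 2: Constraint must be active: 4*x = 2
x* = 2/4 = 0.5
lambda = (2*1*0.5 + 9)/4 = 2.5
Step 3: Compute optimal value.
f(x*) = 1*0.5^2 + 9*0.5 = 4.75


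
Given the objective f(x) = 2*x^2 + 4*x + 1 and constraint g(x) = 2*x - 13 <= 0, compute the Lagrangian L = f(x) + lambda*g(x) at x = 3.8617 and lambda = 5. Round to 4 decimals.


Step 1: Evaluate f(x).
f(3.8617) = 2*3.8617^2 + 4*3.8617 + 1 = 46.2723
Step 2: Evaluate g(x).
g(3.8617) = 2*3.8617 - 13 = -5.2766
Step 3: Compute Lagrangian.
L = 46.2723 + 5*-5.2766 = 19.8893


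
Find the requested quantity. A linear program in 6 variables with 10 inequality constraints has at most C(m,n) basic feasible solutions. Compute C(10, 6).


Each vertex corresponds to some choice of n active constraints out of m, so the number of vertices is at most C(m, n) = m! / (n!(m-n)!).
m = 10, n = 6
Numerator: 10 * 9 * 8 * 7 * 6 * 5
Denominator: 6! = 720
C(10, 6) = 210


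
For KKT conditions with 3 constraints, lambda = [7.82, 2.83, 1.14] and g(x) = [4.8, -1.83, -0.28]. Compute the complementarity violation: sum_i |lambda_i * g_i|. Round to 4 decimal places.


KKT complementary slackness check:
lambda_1 * g_1 = 7.82 * 4.8 = 37.536
lambda_2 * g_2 = 2.83 * -1.83 = -5.1789
lambda_3 * g_3 = 1.14 * -0.28 = -0.3192
Total violation = 37.536 + 5.1789 + 0.3192 = 43.0341


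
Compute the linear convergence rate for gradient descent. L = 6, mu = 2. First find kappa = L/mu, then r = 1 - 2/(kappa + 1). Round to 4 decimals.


Step 1: Compute the condition number.
kappa = L/mu = 6/2 = 3.0
Step 2: Compute the convergence rate.
r = 1 - 2/(kappa + 1) = 1 - 2*mu/(L + mu) = (L - mu)/(L + mu) = 4/8 = 0.5


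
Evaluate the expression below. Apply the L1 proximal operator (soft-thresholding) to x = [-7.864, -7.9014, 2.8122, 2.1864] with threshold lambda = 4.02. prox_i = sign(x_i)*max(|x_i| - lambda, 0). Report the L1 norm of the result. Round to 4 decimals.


Soft-thresholding with lambda = 4.02:
prox(-7.864) = sign(-7.864)*max(|-7.864| - 4.02, 0) = -3.844
prox(-7.9014) = sign(-7.9014)*max(|-7.9014| - 4.02, 0) = -3.8814
prox(2.8122) = sign(2.8122)*max(|2.8122| - 4.02, 0) = 0.0
prox(2.1864) = sign(2.1864)*max(|2.1864| - 4.02, 0) = 0.0
prox(x) = [-3.844, -3.8814, 0.0, 0.0]
||prox(x)||_1 = 3.844 + 3.8814 + 0.0 + 0.0 = 7.7254


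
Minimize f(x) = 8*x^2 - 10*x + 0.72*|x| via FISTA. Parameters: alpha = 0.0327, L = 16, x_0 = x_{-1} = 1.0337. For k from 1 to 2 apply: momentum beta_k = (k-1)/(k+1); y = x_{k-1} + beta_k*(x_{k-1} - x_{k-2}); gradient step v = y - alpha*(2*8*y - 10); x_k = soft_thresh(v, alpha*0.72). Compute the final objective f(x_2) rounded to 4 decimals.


FISTA on f(x) = 8*x^2 - 10*x + 0.72*|x|
L = 16, alpha = 0.0327
Iteration 1: beta = 0.0, y = 1.0337 + 0.0*(1.0337 - 1.0337) = 1.0337
  grad(y) = 6.5392, v = y - alpha*grad = 0.8199
  prox(v) = soft_thresh(0.8199, 0.0235) = 0.7963
Iteration 2: beta = 0.3333, y = 0.7963 + 0.3333*(0.7963 - 1.0337) = 0.7172
  grad(y) = 1.4752, v = y - alpha*grad = 0.669
  prox(v) = soft_thresh(0.669, 0.0235) = 0.6454
f(x_2) = 8*0.6454^2 - 10*0.6454 + 0.72*|0.6454| = -2.657


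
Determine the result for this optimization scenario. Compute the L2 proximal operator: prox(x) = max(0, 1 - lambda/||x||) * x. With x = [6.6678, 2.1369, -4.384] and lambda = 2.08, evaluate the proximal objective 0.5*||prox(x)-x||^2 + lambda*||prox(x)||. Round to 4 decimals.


Step 1: Compute ||x||.
||x|| = 8.2611
Step 2: Compute scaling factor.
scale = max(0, 1 - 2.08/8.2611) = 0.7482
Step 3: prox(x) = [4.989, 1.5989, -3.2802]
||prox(x)|| = 6.1811
Step 4: Proximal objective.
0.5*||prox-x||^2 = 2.1632
lambda*||prox|| = 12.8567
Total = 15.0198


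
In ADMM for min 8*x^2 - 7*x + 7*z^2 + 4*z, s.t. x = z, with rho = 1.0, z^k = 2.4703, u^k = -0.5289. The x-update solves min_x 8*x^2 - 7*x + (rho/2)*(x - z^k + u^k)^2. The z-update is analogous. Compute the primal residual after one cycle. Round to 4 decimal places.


ADMM iteration with rho = 1.0, z^k = 2.4703, u^k = -0.5289
Step 1: x-update.
Minimize 8*x^2 - 7*x + (1.0/2)*(x - 2.4703 - 0.5289)^2
FOC: (2*8 + 1.0)*x = 7 + 1.0*(2.4703 + 0.5289)
x^{k+1} = 0.5882
Step 2: z-update.
Minimize 7*z^2 + 4*z + (1.0/2)*(0.5882 - z - 0.5289)^2
FOC: (2*7 + 1.0)*z = -4 + 1.0*(0.5882 - 0.5289)
z^{k+1} = -0.2627
Step 3: u-update.
u^{k+1} = -0.5289 + 0.5882 + 0.2627 = 0.322
Step 4: Primal residual = |0.5882 + 0.2627| = 0.8509


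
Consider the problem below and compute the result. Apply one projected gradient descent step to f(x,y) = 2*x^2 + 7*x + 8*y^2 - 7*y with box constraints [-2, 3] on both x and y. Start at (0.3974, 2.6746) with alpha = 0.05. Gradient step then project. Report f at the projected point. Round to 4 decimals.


Step 1: Compute gradient at (0.3974, 2.6746).
grad_x = 2*2*0.3974 + 7 = 8.5896
grad_y = 2*8*2.6746 - 7 = 35.7936
Step 2: Gradient step.
x_raw = 0.3974 - 0.05*8.5896 = -0.0321
y_raw = 2.6746 - 0.05*35.7936 = 0.8849
Step 3: Project onto [-2, 3].
x_proj = clip(-0.0321) = -0.0321
y_proj = clip(0.8849) = 0.8849
Step 4: Evaluate f.
f(-0.0321, 0.8849) = -0.1523


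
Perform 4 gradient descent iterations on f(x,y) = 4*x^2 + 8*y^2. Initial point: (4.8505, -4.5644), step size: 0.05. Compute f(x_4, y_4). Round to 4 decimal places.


Gradient descent on f(x,y) = 4*x^2 + 8*y^2.
Starting point: (4.8505, -4.5644), alpha = 0.05
Step 1: grad_x = 2*4*4.8505 = 38.804, grad_y = 2*8*-4.5644 = -73.0304
  x_1 = 4.8505 - 0.05*38.804 = 2.9103
  y_1 = -4.5644 - 0.05*-73.0304 = -0.9129
Step 2: grad_x = 2*4*2.9103 = 23.2824, grad_y = 2*8*-0.9129 = -14.6061
  x_2 = 2.9103 - 0.05*23.2824 = 1.7462
  y_2 = -0.9129 - 0.05*-14.6061 = -0.1826
Step 3: grad_x = 2*4*1.7462 = 13.9694, grad_y = 2*8*-0.1826 = -2.9212
  x_3 = 1.7462 - 0.05*13.9694 = 1.0477
  y_3 = -0.1826 - 0.05*-2.9212 = -0.0365
Step 4: grad_x = 2*4*1.0477 = 8.3817, grad_y = 2*8*-0.0365 = -0.5842
  x_4 = 1.0477 - 0.05*8.3817 = 0.6286
  y_4 = -0.0365 - 0.05*-0.5842 = -0.0073
f(0.6286, -0.0073) = 4*0.6286^2 + 8*(-0.0073)^2 = 1.5811


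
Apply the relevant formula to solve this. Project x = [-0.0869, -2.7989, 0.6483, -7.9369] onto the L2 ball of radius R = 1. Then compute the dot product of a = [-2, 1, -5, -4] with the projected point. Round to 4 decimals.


Step 1: Compute ||x|| (intermediates to 6 decimals).
||x|| = sqrt((-0.0869)^2 + (-2.7989)^2 + 0.6483^2 + (-7.9369)^2) = 8.441331
Step 2: Project.
Since ||x|| > R, scale = R/||x|| = 1/8.441331 = 0.118465, proj(x) = scale * x
proj(x) = [-0.010295, -0.331572, 0.076801, -0.940245]
Step 3: Dot product.
a^T * proj(x) = -2*(-0.010295) + 1*(-0.331572) - 5*0.076801 - 4*(-0.940245) = 3.066


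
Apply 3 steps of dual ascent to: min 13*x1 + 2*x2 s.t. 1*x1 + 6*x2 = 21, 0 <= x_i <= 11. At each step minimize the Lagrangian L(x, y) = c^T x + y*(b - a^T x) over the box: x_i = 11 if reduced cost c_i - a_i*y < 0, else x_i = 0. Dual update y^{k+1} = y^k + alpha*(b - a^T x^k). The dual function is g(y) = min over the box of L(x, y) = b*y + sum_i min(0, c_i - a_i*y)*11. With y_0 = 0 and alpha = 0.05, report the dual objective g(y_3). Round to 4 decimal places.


Dual ascent for LP: min 13*x1 + 2*x2, 1*x1 + 6*x2 = 21, 0 <= x_i <= 11
Step 1: y^k = 0.0, reduced costs: (13.0, 2.0)
  x^k = (0.0, 0.0), subgradient = b - a^T x = 21.0
  y^{k+1} = 0.0 + 0.05*21.0 = 1.05
Step 2: y^k = 1.05, reduced costs: (11.95, -4.3)
  x^k = (0.0, 11.0), subgradient = b - a^T x = -45.0
  y^{k+1} = 1.05 + 0.05*-45.0 = -1.2
Step 3: y^k = -1.2, reduced costs: (14.2, 9.2)
  x^k = (0.0, 0.0), subgradient = b - a^T x = 21.0
  y^{k+1} = -1.2 + 0.05*21.0 = -0.15
Dual objective at y_3 = -0.15: reduced costs (13.15, 2.9), box minimizer x = (0.0, 0.0)
g(y_3) = b*y + (c1 - a1*y)*x1 + (c2 - a2*y)*x2 = 21*(-0.15) + 13.15*0.0 + 2.9*0.0 = -3.15 + 0.0 + 0.0 = -3.15


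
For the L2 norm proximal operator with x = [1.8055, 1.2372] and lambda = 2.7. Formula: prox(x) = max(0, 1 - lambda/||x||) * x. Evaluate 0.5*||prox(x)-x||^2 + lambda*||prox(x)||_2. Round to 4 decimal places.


Step 1: Compute ||x||.
||x|| = 2.1887
Step 2: Compute scaling factor.
scale = max(0, 1 - 2.7/2.1887) = 0.0
Step 3: prox(x) = [0.0, 0.0]
||prox(x)|| = 0.0
Step 4: Proximal objective.
0.5*||prox-x||^2 = 2.3952
lambda*||prox|| = 0.0
Total = 2.3952


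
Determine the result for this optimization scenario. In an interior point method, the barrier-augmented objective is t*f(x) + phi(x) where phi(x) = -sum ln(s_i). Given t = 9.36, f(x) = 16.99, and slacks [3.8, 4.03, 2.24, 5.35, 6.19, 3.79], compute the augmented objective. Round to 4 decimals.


Step 1: Compute log-barrier.
ln values: [1.335, 1.3938, 0.8065, 1.6771, 1.8229, 1.3324]
phi = -(1.335 + 1.3938 + 0.8065 + 1.6771 + 1.8229 + 1.3324) = -8.3676
Step 2: Compute augmented objective.
t*f(x) = 9.36*16.99 = 159.0264
Total = 159.0264 - 8.3676 = 150.6588


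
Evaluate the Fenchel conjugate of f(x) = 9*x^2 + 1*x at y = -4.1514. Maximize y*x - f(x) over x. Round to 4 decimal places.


f*(y) = sup_x {y*x - a*x^2 - b*x} = sup_x {(y-b)*x - a*x^2}
FOC: (y - b) - 2a*x = 0 => x* = (y - b)/(2a)
x* = (-4.1514 - 1)/(2*9) = -0.2862
f*(-4.1514) = (y-b)^2/(4a) = (-4.1514 - 1)^2/(4*9)
= 26.5369/36 = 0.7371


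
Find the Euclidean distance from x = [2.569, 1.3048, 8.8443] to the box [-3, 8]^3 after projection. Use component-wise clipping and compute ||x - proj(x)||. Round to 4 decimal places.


Project each component onto [-3, 8].
clip(2.569) = 2.569, clip(1.3048) = 1.3048, clip(8.8443) = 8.0
Projection = [2.569, 1.3048, 8.0]
Squared diffs: [0.0, 0.0, 0.7128]
Distance = sqrt(0.7128) = 0.8443


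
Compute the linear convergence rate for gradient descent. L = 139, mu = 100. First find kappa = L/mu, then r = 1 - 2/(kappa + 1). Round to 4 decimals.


Step 1: Compute the condition number.
kappa = L/mu = 139/100 = 1.39
Step 2: Compute the convergence rate.
r = 1 - 2/(kappa + 1) = 1 - 2*mu/(L + mu) = (L - mu)/(L + mu) = 39/239 = 0.1632


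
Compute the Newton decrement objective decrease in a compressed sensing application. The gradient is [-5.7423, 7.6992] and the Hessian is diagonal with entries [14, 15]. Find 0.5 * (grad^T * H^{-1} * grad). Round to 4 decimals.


Step 1: H is diagonal, so H^(-1) * g = [-0.4102, 0.5133].
Step 2: g^T H^(-1) g = sum_i g_i^2 / H_ii
  = (-5.7423)^2/14 + (7.6992)^2/15
  = 2.3553 + 3.9518 = 6.3071
Step 3: Objective decrease = 0.5 * g^T H^(-1) g = 3.1536


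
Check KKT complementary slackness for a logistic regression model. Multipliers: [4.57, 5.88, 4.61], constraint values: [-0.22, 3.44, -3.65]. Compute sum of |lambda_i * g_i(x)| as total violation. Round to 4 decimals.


KKT complementary slackness check:
lambda_1 * g_1 = 4.57 * -0.22 = -1.0054
lambda_2 * g_2 = 5.88 * 3.44 = 20.2272
lambda_3 * g_3 = 4.61 * -3.65 = -16.8265
Total violation = 1.0054 + 20.2272 + 16.8265 = 38.0591


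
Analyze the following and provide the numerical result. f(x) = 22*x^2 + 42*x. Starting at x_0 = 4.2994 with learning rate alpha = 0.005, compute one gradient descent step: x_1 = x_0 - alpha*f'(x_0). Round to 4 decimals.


We compute the gradient at x_0 and apply the update.
f'(x) = 44*x + 42
f'(4.2994) = 44*4.2994 + 42 = 231.1736
x_1 = 4.2994 - 0.005*231.1736 = 3.1435


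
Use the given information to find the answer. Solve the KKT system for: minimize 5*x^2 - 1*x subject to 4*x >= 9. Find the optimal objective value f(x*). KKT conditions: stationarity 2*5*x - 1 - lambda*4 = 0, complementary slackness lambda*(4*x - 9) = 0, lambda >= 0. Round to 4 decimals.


Step 1: Try lambda = 0 (constraint inactive).
x_unc = 1/(2*5) = 0.1
Check: 4*0.1 = 0.4 < 9 -- violated!
Step 2: Constraint must be active: 4*x = 9
x* = 9/4 = 2.25
lambda = (2*5*2.25 - 1)/4 = 5.375
Step 3: Compute optimal value.
f(x*) = 5*2.25^2 - 1*2.25 = 23.0625


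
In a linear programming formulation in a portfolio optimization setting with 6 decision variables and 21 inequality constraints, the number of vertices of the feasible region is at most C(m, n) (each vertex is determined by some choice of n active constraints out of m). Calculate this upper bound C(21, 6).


Each vertex corresponds to some choice of n active constraints out of m, so the number of vertices is at most C(m, n) = m! / (n!(m-n)!).
m = 21, n = 6
Numerator: 21 * 20 * 19 * 18 * 17 * 16
Denominator: 6! = 720
C(21, 6) = 54264


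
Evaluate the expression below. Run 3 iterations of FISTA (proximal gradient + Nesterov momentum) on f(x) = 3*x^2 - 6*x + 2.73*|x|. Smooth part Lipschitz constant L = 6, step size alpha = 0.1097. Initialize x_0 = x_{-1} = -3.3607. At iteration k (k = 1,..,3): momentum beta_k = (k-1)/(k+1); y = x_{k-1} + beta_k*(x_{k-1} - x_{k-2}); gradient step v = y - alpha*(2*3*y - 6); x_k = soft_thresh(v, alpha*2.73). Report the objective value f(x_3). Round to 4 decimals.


FISTA on f(x) = 3*x^2 - 6*x + 2.73*|x|
L = 6, alpha = 0.1097
Iteration 1: beta = 0.0, y = -3.3607 + 0.0*(-3.3607 + 3.3607) = -3.3607
  grad(y) = -26.1642, v = y - alpha*grad = -0.4905
  prox(v) = soft_thresh(-0.4905, 0.2995) = -0.191
Iteration 2: beta = 0.3333, y = -0.191 + 0.3333*(-0.191 + 3.3607) = 0.8656
  grad(y) = -0.8067, v = y - alpha*grad = 0.954
  prox(v) = soft_thresh(0.954, 0.2995) = 0.6546
Iteration 3: beta = 0.5, y = 0.6546 + 0.5*(0.6546 + 0.191) = 1.0774
  grad(y) = 0.4641, v = y - alpha*grad = 1.0264
  prox(v) = soft_thresh(1.0264, 0.2995) = 0.727
f(x_3) = 3*0.727^2 - 6*0.727 + 2.73*|0.727| = -0.7917


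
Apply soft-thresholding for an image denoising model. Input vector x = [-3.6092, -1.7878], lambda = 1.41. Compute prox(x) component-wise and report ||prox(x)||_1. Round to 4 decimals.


Soft-thresholding with lambda = 1.41:
prox(-3.6092) = sign(-3.6092)*max(|-3.6092| - 1.41, 0) = -2.1992
prox(-1.7878) = sign(-1.7878)*max(|-1.7878| - 1.41, 0) = -0.3778
prox(x) = [-2.1992, -0.3778]
||prox(x)||_1 = 2.1992 + 0.3778 = 2.577


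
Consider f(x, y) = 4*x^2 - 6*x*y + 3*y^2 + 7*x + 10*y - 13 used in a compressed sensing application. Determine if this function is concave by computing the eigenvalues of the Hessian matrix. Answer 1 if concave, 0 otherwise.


The Hessian of f(x,y) = 4*x^2 - 6*x*y + 3*y^2 + 7*x + 10*y - 13 is:
H = [[8, -6], [-6, 6]]
Trace = 8 + 6 = 14
Determinant = 8*6 - (-6)^2 = 12
Discriminant = (14)^2 - 4*12 = 148.0
Eigenvalues: lambda_1 = 0.9172, lambda_2 = 13.0828
The function is not concave.

0


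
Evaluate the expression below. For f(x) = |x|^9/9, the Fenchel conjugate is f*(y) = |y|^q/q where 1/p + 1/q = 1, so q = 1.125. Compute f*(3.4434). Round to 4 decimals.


The conjugate exponent q satisfies 1/p + 1/q = 1.
p = 9, so q = 9/(9 - 1) = 1.125
|y|^q = 3.4434^1.125 = 4.0189
f*(3.4434) = 4.0189 / 1.125 = 3.5724


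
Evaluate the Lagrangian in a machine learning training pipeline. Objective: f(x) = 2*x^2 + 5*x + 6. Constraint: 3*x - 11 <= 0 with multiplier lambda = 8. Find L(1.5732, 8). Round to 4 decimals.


Step 1: Evaluate f(x).
f(1.5732) = 2*1.5732^2 + 5*1.5732 + 6 = 18.8159
Step 2: Evaluate g(x).
g(1.5732) = 3*1.5732 - 11 = -6.2804
Step 3: Compute Lagrangian.
L = 18.8159 + 8*-6.2804 = -31.4273


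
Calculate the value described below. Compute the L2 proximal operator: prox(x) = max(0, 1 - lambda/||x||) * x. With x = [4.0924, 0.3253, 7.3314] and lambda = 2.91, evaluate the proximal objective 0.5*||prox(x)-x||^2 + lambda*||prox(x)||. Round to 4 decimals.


Step 1: Compute ||x||.
||x|| = 8.4026
Step 2: Compute scaling factor.
scale = max(0, 1 - 2.91/8.4026) = 0.6537
Step 3: prox(x) = [2.6751, 0.2126, 4.7924]
||prox(x)|| = 5.4926
Step 4: Proximal objective.
0.5*||prox-x||^2 = 4.2341
lambda*||prox|| = 15.9835
Total = 20.2174


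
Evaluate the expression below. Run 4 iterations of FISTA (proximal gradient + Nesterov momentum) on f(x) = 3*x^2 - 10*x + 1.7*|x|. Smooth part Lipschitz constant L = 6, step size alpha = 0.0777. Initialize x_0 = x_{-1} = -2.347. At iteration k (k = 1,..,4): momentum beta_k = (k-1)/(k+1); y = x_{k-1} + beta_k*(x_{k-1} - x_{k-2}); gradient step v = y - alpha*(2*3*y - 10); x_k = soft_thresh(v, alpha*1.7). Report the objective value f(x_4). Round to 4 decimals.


FISTA on f(x) = 3*x^2 - 10*x + 1.7*|x|
L = 6, alpha = 0.0777
Iteration 1: beta = 0.0, y = -2.347 + 0.0*(-2.347 + 2.347) = -2.347
  grad(y) = -24.082, v = y - alpha*grad = -0.4758
  prox(v) = soft_thresh(-0.4758, 0.1321) = -0.3437
Iteration 2: beta = 0.3333, y = -0.3437 + 0.3333*(-0.3437 + 2.347) = 0.324
  grad(y) = -8.0559, v = y - alpha*grad = 0.95
  prox(v) = soft_thresh(0.95, 0.1321) = 0.8179
Iteration 3: beta = 0.5, y = 0.8179 + 0.5*(0.8179 + 0.3437) = 1.3987
  grad(y) = -1.608, v = y - alpha*grad = 1.5236
  prox(v) = soft_thresh(1.5236, 0.1321) = 1.3915
Iteration 4: beta = 0.6, y = 1.3915 + 0.6*(1.3915 - 0.8179) = 1.7357
  grad(y) = 0.4143, v = y - alpha*grad = 1.7035
  prox(v) = soft_thresh(1.7035, 0.1321) = 1.5714
f(x_4) = 3*1.5714^2 - 10*1.5714 + 1.7*|1.5714| = -5.6347


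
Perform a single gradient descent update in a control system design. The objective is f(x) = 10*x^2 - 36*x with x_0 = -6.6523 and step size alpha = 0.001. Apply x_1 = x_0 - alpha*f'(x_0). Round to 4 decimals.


We compute the gradient at x_0 and apply the update.
f'(x) = 20*x - 36
f'(-6.6523) = 20*-6.6523 - 36 = -169.046
x_1 = -6.6523 - 0.001*-169.046 = -6.4833


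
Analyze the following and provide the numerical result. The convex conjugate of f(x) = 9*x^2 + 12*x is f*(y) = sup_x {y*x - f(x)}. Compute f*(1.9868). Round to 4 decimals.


f*(y) = sup_x {y*x - a*x^2 - b*x} = sup_x {(y-b)*x - a*x^2}
FOC: (y - b) - 2a*x = 0 => x* = (y - b)/(2a)
x* = (1.9868 - 12)/(2*9) = -0.5563
f*(1.9868) = (y-b)^2/(4a) = (1.9868 - 12)^2/(4*9)
= 100.2642/36 = 2.7851


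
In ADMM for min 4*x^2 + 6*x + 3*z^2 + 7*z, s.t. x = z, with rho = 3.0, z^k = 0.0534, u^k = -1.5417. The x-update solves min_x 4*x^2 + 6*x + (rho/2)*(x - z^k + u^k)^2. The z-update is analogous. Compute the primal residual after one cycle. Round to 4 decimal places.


ADMM iteration with rho = 3.0, z^k = 0.0534, u^k = -1.5417
Step 1: x-update.
Minimize 4*x^2 + 6*x + (3.0/2)*(x - 0.0534 - 1.5417)^2
FOC: (2*4 + 3.0)*x = -6 + 3.0*(0.0534 + 1.5417)
x^{k+1} = -0.1104
Step 2: z-update.
Minimize 3*z^2 + 7*z + (3.0/2)*(-0.1104 - z - 1.5417)^2
FOC: (2*3 + 3.0)*z = -7 + 3.0*(-0.1104 - 1.5417)
z^{k+1} = -1.3285
Step 3: u-update.
u^{k+1} = -1.5417 - 0.1104 + 1.3285 = -0.3236
Step 4: Primal residual = |-0.1104 + 1.3285| = 1.2181


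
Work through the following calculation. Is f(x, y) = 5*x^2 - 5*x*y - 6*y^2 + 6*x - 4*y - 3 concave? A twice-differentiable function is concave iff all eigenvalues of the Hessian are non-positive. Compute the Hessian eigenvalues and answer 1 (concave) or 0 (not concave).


The Hessian of f(x,y) = 5*x^2 - 5*x*y - 6*y^2 + 6*x - 4*y - 3 is:
H = [[10, -5], [-5, -12]]
Trace = 10 - 12 = -2
Determinant = 10*-12 - (-5)^2 = -145
Discriminant = (-2)^2 - 4*-145 = 584.0
Eigenvalues: lambda_1 = -13.083, lambda_2 = 11.083
The function is not concave.

0


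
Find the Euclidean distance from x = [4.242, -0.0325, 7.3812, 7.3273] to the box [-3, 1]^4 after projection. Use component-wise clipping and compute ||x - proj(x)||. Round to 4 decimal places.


Project each component onto [-3, 1].
clip(4.242) = 1.0, clip(-0.0325) = -0.0325, clip(7.3812) = 1.0, clip(7.3273) = 1.0
Projection = [1.0, -0.0325, 1.0, 1.0]
Squared diffs: [10.5106, 0.0, 40.7197, 40.0347]
Distance = sqrt(91.265) = 9.5533


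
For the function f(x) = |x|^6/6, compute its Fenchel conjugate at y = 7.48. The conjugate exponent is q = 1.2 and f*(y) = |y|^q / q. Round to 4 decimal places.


The conjugate exponent q satisfies 1/p + 1/q = 1.
p = 6, so q = 6/(6 - 1) = 1.2
|y|^q = 7.48^1.2 = 11.1862
f*(7.48) = 11.1862 / 1.2 = 9.3218


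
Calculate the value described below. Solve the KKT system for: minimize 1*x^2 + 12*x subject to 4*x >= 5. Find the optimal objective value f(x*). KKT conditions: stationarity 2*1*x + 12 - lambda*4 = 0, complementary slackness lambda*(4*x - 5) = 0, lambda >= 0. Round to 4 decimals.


Step 1: Try lambda = 0 (constraint inactive).
x_unc = -12/(2*1) = -6.0
Check: 4*-6.0 = -24.0 < 5 -- violated!
Step 2: Constraint must be active: 4*x = 5
x* = 5/4 = 1.25
lambda = (2*1*1.25 + 12)/4 = 3.625
Step 3: Compute optimal value.
f(x*) = 1*1.25^2 + 12*1.25 = 16.5625


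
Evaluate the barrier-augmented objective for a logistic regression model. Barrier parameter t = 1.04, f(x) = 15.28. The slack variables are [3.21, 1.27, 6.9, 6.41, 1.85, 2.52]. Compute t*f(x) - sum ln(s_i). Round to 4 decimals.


Step 1: Compute log-barrier.
ln values: [1.1663, 0.239, 1.9315, 1.8579, 0.6152, 0.9243]
phi = -(1.1663 + 0.239 + 1.9315 + 1.8579 + 0.6152 + 0.9243) = -6.7341
Step 2: Compute augmented objective.
t*f(x) = 1.04*15.28 = 15.8912
Total = 15.8912 - 6.7341 = 9.1571


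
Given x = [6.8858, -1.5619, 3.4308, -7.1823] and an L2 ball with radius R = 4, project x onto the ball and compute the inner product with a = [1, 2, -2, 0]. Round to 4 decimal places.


Step 1: Compute ||x|| (intermediates to 6 decimals).
||x|| = sqrt(6.8858^2 + (-1.5619)^2 + 3.4308^2 + (-7.1823)^2) = 10.64
Step 2: Project.
Since ||x|| > R, scale = R/||x|| = 4/10.64 = 0.37594, proj(x) = scale * x
proj(x) = [2.588648, -0.587181, 1.289775, -2.700114]
Step 3: Dot product.
a^T * proj(x) = 1*2.588648 + 2*(-0.587181) - 2*1.289775 + 0*(-2.700114) = -1.1653


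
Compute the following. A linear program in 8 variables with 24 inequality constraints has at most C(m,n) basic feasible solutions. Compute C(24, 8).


Each vertex corresponds to some choice of n active constraints out of m, so the number of vertices is at most C(m, n) = m! / (n!(m-n)!).
m = 24, n = 8
Numerator: 24 * 23 * 22 * 21 * 20 * 19 * 18 * 17
Denominator: 8! = 40320
C(24, 8) = 735471


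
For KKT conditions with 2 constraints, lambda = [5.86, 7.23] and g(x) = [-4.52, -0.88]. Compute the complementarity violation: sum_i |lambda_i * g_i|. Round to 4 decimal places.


KKT complementary slackness check:
lambda_1 * g_1 = 5.86 * -4.52 = -26.4872
lambda_2 * g_2 = 7.23 * -0.88 = -6.3624
Total violation = 26.4872 + 6.3624 = 32.8496


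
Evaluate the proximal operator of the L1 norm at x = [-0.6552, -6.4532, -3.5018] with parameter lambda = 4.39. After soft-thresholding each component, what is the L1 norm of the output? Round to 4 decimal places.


Soft-thresholding with lambda = 4.39:
prox(-0.6552) = sign(-0.6552)*max(|-0.6552| - 4.39, 0) = 0.0
prox(-6.4532) = sign(-6.4532)*max(|-6.4532| - 4.39, 0) = -2.0632
prox(-3.5018) = sign(-3.5018)*max(|-3.5018| - 4.39, 0) = 0.0
prox(x) = [0.0, -2.0632, 0.0]
||prox(x)||_1 = 0.0 + 2.0632 + 0.0 = 2.0632


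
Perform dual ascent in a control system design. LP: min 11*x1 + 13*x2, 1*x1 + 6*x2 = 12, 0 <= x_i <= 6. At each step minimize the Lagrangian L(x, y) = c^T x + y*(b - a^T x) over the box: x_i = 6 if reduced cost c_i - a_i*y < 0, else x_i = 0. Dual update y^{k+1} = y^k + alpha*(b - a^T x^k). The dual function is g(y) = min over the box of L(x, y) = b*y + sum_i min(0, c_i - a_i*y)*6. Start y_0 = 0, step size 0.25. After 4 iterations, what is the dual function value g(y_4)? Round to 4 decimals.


Dual ascent for LP: min 11*x1 + 13*x2, 1*x1 + 6*x2 = 12, 0 <= x_i <= 6
Step 1: y^k = 0.0, reduced costs: (11.0, 13.0)
  x^k = (0.0, 0.0), subgradient = b - a^T x = 12.0
  y^{k+1} = 0.0 + 0.25*12.0 = 3.0
Step 2: y^k = 3.0, reduced costs: (8.0, -5.0)
  x^k = (0.0, 6.0), subgradient = b - a^T x = -24.0
  y^{k+1} = 3.0 + 0.25*-24.0 = -3.0
Step 3: y^k = -3.0, reduced costs: (14.0, 31.0)
  x^k = (0.0, 0.0), subgradient = b - a^T x = 12.0
  y^{k+1} = -3.0 + 0.25*12.0 = 0.0
Step 4: y^k = 0.0, reduced costs: (11.0, 13.0)
  x^k = (0.0, 0.0), subgradient = b - a^T x = 12.0
  y^{k+1} = 0.0 + 0.25*12.0 = 3.0
Dual objective at y_4 = 3.0: reduced costs (8.0, -5.0), box minimizer x = (0.0, 6.0)
g(y_4) = b*y + (c1 - a1*y)*x1 + (c2 - a2*y)*x2 = 12*3.0 + 8.0*0.0 + (-5.0)*6.0 = 36.0 + 0.0 - 30.0 = 6.0


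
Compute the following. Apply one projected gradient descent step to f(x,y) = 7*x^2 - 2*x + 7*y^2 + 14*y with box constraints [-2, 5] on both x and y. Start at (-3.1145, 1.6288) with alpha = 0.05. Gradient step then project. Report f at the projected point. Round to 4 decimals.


Step 1: Compute gradient at (-3.1145, 1.6288).
grad_x = 2*7*-3.1145 - 2 = -45.603
grad_y = 2*7*1.6288 + 14 = 36.8032
Step 2: Gradient step.
x_raw = -3.1145 - 0.05*-45.603 = -0.8344
y_raw = 1.6288 - 0.05*36.8032 = -0.2114
Step 3: Project onto [-2, 5].
x_proj = clip(-0.8344) = -0.8344
y_proj = clip(-0.2114) = -0.2114
Step 4: Evaluate f.
f(-0.8344, -0.2114) = 3.8954


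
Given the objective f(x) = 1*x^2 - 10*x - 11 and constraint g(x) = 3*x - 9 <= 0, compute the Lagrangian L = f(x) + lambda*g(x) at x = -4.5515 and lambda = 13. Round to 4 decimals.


Step 1: Evaluate f(x).
f(-4.5515) = 1*(-4.5515)^2 - 10*(-4.5515) - 11 = 55.2312
Step 2: Evaluate g(x).
g(-4.5515) = 3*-4.5515 - 9 = -22.6545
Step 3: Compute Lagrangian.
L = 55.2312 + 13*-22.6545 = -239.2773


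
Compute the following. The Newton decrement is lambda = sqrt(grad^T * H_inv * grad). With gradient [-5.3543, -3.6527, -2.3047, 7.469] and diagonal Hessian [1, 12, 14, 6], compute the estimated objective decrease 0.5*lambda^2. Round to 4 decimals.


Step 1: H is diagonal, so H^(-1) * g = [-5.3543, -0.3044, -0.1646, 1.2448].
Step 2: g^T H^(-1) g = sum_i g_i^2 / H_ii
  = (-5.3543)^2/1 + (-3.6527)^2/12 + (-2.3047)^2/14 + (7.469)^2/6
  = 28.6685 + 1.1119 + 0.3794 + 9.2977 = 39.4574
Step 3: Objective decrease = 0.5 * g^T H^(-1) g = 19.7287
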